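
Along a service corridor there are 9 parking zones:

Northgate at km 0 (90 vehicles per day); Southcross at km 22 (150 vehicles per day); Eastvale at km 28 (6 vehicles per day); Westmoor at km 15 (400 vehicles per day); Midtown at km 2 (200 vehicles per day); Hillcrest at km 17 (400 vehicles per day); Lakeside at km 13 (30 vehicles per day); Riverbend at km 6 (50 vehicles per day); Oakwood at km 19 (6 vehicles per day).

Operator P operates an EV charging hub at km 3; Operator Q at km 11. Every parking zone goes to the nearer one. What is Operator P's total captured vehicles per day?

340

The indifferent point is the midpoint (3+11)/2 = 7; parking zones left of it (closer to Operator P at 3) go to Operator P, those right go to Operator Q.
  Northgate at 0 (w=90) → Operator P
  Midtown at 2 (w=200) → Operator P
  Riverbend at 6 (w=50) → Operator P
  Lakeside at 13 (w=30) → Operator Q
  Westmoor at 15 (w=400) → Operator Q
  Hillcrest at 17 (w=400) → Operator Q
  Oakwood at 19 (w=6) → Operator Q
  Southcross at 22 (w=150) → Operator Q
  Eastvale at 28 (w=6) → Operator Q
Operator P captures 340; Operator Q captures 992.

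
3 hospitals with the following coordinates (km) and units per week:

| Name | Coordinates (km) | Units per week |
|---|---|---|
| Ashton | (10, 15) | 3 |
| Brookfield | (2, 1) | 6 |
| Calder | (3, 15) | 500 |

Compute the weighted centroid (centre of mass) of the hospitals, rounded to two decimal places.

(3.03, 14.83)

The minimiser of Σwᵢ‖p−pᵢ‖² is the weighted centroid p* = (Σwᵢpᵢ)/(Σwᵢ).
Σwᵢ = 509.
Σwᵢxᵢ = 3·10 + 6·2 + 500·3 = 1542.
Σwᵢyᵢ = 3·15 + 6·1 + 500·15 = 7551.
x* = 1542/509 = 3.03, y* = 7551/509 = 14.83.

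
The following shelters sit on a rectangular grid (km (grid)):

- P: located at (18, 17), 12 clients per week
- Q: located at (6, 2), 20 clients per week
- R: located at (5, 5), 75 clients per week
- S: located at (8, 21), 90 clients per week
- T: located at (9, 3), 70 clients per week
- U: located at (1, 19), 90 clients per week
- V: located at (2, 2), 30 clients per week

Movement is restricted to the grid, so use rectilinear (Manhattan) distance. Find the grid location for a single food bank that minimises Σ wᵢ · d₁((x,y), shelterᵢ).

Manhattan distance separates: Σwᵢ(|x−xᵢ|+|y−yᵢ|) = Σwᵢ|x−xᵢ| + Σwᵢ|y−yᵢ|, so x and y are optimised independently as 1-D weighted medians.
Total weight W = 387; half = 193.5.
x-coordinate, sorted with cumulative weight:
  x=1 (U, w=90) cum 90
  x=2 (V, w=30) cum 120
  x=5 (R, w=75) cum 195  ← median
  x=6 (Q, w=20) cum 215
  x=8 (S, w=90) cum 305
  x=9 (T, w=70) cum 375
  x=18 (P, w=12) cum 387
⇒ x* = 5
y-coordinate, sorted with cumulative weight:
  y=2 (Q, w=20) cum 20
  y=2 (V, w=30) cum 50
  y=3 (T, w=70) cum 120
  y=5 (R, w=75) cum 195  ← median
  y=17 (P, w=12) cum 207
  y=19 (U, w=90) cum 297
  y=21 (S, w=90) cum 387
⇒ y* = 5

(5, 5)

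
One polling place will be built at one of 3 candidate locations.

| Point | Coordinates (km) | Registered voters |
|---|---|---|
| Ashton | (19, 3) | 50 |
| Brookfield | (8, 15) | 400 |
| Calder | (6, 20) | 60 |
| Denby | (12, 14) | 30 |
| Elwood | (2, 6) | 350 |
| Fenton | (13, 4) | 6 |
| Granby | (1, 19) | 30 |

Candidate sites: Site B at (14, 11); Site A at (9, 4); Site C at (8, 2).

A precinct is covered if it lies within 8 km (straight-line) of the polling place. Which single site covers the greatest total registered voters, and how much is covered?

Coverage radius r = 8 km; a point is covered iff (Δx)²+(Δy)² ≤ 8² = 64.
  Site B (14, 11): covers {Brookfield, Denby, Fenton} → 436
  Site A (9, 4): covers {Elwood, Fenton} → 356
  Site C (8, 2): covers {Elwood, Fenton} → 356
Maximum coverage at Site B: 436 registered voters.

Site B, covering 436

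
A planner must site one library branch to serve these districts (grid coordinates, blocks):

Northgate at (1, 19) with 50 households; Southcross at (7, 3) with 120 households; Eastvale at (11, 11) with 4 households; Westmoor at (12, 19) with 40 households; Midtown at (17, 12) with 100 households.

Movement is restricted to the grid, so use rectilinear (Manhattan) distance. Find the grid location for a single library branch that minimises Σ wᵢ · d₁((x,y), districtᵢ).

Manhattan distance separates: Σwᵢ(|x−xᵢ|+|y−yᵢ|) = Σwᵢ|x−xᵢ| + Σwᵢ|y−yᵢ|, so x and y are optimised independently as 1-D weighted medians.
Total weight W = 314; half = 157.
x-coordinate, sorted with cumulative weight:
  x=1 (Northgate, w=50) cum 50
  x=7 (Southcross, w=120) cum 170  ← median
  x=11 (Eastvale, w=4) cum 174
  x=12 (Westmoor, w=40) cum 214
  x=17 (Midtown, w=100) cum 314
⇒ x* = 7
y-coordinate, sorted with cumulative weight:
  y=3 (Southcross, w=120) cum 120
  y=11 (Eastvale, w=4) cum 124
  y=12 (Midtown, w=100) cum 224  ← median
  y=19 (Northgate, w=50) cum 274
  y=19 (Westmoor, w=40) cum 314
⇒ y* = 12

(7, 12)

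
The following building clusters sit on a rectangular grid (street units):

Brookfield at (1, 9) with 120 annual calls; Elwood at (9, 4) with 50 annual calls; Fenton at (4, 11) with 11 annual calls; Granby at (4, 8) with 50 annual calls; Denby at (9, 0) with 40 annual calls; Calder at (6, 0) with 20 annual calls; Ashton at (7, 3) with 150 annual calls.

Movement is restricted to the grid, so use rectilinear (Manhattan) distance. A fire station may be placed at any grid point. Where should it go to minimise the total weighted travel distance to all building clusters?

(7, 4)

Manhattan distance separates: Σwᵢ(|x−xᵢ|+|y−yᵢ|) = Σwᵢ|x−xᵢ| + Σwᵢ|y−yᵢ|, so x and y are optimised independently as 1-D weighted medians.
Total weight W = 441; half = 220.5.
x-coordinate, sorted with cumulative weight:
  x=1 (Brookfield, w=120) cum 120
  x=4 (Fenton, w=11) cum 131
  x=4 (Granby, w=50) cum 181
  x=6 (Calder, w=20) cum 201
  x=7 (Ashton, w=150) cum 351  ← median
  x=9 (Elwood, w=50) cum 401
  x=9 (Denby, w=40) cum 441
⇒ x* = 7
y-coordinate, sorted with cumulative weight:
  y=0 (Denby, w=40) cum 40
  y=0 (Calder, w=20) cum 60
  y=3 (Ashton, w=150) cum 210
  y=4 (Elwood, w=50) cum 260  ← median
  y=8 (Granby, w=50) cum 310
  y=9 (Brookfield, w=120) cum 430
  y=11 (Fenton, w=11) cum 441
⇒ y* = 4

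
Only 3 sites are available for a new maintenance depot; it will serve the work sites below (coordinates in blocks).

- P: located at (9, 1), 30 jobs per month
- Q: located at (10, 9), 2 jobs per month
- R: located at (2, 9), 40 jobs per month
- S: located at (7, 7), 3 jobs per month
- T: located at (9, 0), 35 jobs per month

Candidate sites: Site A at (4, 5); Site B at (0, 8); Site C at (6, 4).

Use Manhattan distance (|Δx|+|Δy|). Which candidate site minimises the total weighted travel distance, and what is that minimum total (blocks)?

Total weighted distance at each candidate:
  Site A (4, 5): total = 895
  Site B (0, 8): total = 1241
  Site C (6, 4): total = 815
Minimum is at Site C with total 815 blocks.

Site C, total 815 blocks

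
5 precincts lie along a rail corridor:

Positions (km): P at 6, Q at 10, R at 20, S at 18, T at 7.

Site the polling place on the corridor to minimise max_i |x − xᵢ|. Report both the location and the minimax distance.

location 13, max distance 7

The 1-center on a line is the midpoint of the two extreme points: leftmost at 6, rightmost at 20.
Optimal location = (6 + 20)/2 = 13; maximum distance = (20 − 6)/2 = 7.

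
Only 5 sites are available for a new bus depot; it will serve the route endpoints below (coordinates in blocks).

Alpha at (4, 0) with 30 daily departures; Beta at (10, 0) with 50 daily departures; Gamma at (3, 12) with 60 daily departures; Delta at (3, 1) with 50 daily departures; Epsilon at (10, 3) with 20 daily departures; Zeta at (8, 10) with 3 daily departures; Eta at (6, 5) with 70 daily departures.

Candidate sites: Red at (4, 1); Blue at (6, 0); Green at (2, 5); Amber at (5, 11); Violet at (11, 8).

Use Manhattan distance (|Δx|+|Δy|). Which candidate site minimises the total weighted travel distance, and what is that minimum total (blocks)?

Total weighted distance at each candidate:
  Red (4, 1): total = 1769
  Blue (6, 0): total = 1886
  Green (2, 5): total = 2103
  Amber (5, 11): total = 2702
  Violet (11, 8): total = 3065
Minimum is at Red with total 1769 blocks.

Red, total 1769 blocks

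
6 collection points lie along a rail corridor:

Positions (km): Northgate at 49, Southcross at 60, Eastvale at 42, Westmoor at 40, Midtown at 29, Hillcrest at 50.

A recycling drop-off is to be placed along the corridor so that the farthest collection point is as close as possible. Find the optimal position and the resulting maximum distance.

location 44.5, max distance 15.5

The 1-center on a line is the midpoint of the two extreme points: leftmost at 29, rightmost at 60.
Optimal location = (29 + 60)/2 = 44.5; maximum distance = (60 − 29)/2 = 15.5.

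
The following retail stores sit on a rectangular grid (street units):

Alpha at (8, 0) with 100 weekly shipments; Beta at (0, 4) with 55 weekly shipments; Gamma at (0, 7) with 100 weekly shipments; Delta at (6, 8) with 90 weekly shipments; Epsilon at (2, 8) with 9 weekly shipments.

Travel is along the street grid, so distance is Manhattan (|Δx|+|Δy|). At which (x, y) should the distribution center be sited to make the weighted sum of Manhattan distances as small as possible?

Manhattan distance separates: Σwᵢ(|x−xᵢ|+|y−yᵢ|) = Σwᵢ|x−xᵢ| + Σwᵢ|y−yᵢ|, so x and y are optimised independently as 1-D weighted medians.
Total weight W = 354; half = 177.
x-coordinate, sorted with cumulative weight:
  x=0 (Beta, w=55) cum 55
  x=0 (Gamma, w=100) cum 155
  x=2 (Epsilon, w=9) cum 164
  x=6 (Delta, w=90) cum 254  ← median
  x=8 (Alpha, w=100) cum 354
⇒ x* = 6
y-coordinate, sorted with cumulative weight:
  y=0 (Alpha, w=100) cum 100
  y=4 (Beta, w=55) cum 155
  y=7 (Gamma, w=100) cum 255  ← median
  y=8 (Delta, w=90) cum 345
  y=8 (Epsilon, w=9) cum 354
⇒ y* = 7

(6, 7)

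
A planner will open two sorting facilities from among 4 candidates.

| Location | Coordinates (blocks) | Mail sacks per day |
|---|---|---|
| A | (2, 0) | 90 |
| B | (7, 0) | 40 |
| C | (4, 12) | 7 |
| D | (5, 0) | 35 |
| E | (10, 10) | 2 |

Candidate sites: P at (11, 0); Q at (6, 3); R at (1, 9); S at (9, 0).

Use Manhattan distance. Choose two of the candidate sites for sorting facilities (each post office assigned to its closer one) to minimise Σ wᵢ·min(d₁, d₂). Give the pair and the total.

{R, S}, total 912

Evaluate every pair (each demand assigned to the nearer of the two):
  {R, S}: total = 912
  {Q, S}: total = 949
  {P, S}: total = 991
  {Q, R}: total = 992
  {P, Q}: total = 1029
  {P, R}: total = 1242
Best pair: {R, S} with total 912.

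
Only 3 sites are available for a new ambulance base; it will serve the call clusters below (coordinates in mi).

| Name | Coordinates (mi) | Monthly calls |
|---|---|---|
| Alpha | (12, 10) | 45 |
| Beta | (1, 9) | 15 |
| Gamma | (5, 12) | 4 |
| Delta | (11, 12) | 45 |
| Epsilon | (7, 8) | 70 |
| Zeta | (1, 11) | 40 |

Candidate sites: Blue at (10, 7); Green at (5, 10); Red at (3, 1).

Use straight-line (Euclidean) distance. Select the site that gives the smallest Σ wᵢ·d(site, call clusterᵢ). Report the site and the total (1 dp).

Green, total 1032.4 mi

Total weighted distance at each candidate:
  Blue (10, 7): total = 1173.6
  Green (5, 10): total = 1032.4
  Red (3, 1): total = 2325.5
Minimum is at Green with total 1032.4 mi.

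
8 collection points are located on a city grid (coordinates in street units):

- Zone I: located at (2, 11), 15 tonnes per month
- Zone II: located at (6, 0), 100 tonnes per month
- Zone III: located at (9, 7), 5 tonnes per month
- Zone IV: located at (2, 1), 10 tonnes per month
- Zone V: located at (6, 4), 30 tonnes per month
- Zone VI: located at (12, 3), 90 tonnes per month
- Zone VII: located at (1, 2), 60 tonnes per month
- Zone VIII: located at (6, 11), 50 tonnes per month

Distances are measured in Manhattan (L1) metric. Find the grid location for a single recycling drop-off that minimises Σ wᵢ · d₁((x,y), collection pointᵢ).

Manhattan distance separates: Σwᵢ(|x−xᵢ|+|y−yᵢ|) = Σwᵢ|x−xᵢ| + Σwᵢ|y−yᵢ|, so x and y are optimised independently as 1-D weighted medians.
Total weight W = 360; half = 180.
x-coordinate, sorted with cumulative weight:
  x=1 (Zone VII, w=60) cum 60
  x=2 (Zone I, w=15) cum 75
  x=2 (Zone IV, w=10) cum 85
  x=6 (Zone II, w=100) cum 185  ← median
  x=6 (Zone V, w=30) cum 215
  x=6 (Zone VIII, w=50) cum 265
  x=9 (Zone III, w=5) cum 270
  x=12 (Zone VI, w=90) cum 360
⇒ x* = 6
y-coordinate, sorted with cumulative weight:
  y=0 (Zone II, w=100) cum 100
  y=1 (Zone IV, w=10) cum 110
  y=2 (Zone VII, w=60) cum 170
  y=3 (Zone VI, w=90) cum 260  ← median
  y=4 (Zone V, w=30) cum 290
  y=7 (Zone III, w=5) cum 295
  y=11 (Zone I, w=15) cum 310
  y=11 (Zone VIII, w=50) cum 360
⇒ y* = 3

(6, 3)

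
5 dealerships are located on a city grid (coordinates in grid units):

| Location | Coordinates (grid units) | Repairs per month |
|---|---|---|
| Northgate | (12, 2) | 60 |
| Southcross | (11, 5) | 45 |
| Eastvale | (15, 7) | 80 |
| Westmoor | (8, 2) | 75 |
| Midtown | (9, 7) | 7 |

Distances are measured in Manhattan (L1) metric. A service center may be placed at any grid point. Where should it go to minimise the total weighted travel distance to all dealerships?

Manhattan distance separates: Σwᵢ(|x−xᵢ|+|y−yᵢ|) = Σwᵢ|x−xᵢ| + Σwᵢ|y−yᵢ|, so x and y are optimised independently as 1-D weighted medians.
Total weight W = 267; half = 133.5.
x-coordinate, sorted with cumulative weight:
  x=8 (Westmoor, w=75) cum 75
  x=9 (Midtown, w=7) cum 82
  x=11 (Southcross, w=45) cum 127
  x=12 (Northgate, w=60) cum 187  ← median
  x=15 (Eastvale, w=80) cum 267
⇒ x* = 12
y-coordinate, sorted with cumulative weight:
  y=2 (Northgate, w=60) cum 60
  y=2 (Westmoor, w=75) cum 135  ← median
  y=5 (Southcross, w=45) cum 180
  y=7 (Eastvale, w=80) cum 260
  y=7 (Midtown, w=7) cum 267
⇒ y* = 2

(12, 2)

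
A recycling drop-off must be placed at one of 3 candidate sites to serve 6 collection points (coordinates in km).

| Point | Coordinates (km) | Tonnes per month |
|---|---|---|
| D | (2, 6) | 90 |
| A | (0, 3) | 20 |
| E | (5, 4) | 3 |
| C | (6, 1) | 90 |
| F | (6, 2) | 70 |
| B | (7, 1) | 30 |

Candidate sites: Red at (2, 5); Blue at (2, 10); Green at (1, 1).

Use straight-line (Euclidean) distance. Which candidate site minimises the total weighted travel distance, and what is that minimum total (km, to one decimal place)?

Red, total 1207.3 km

Total weighted distance at each candidate:
  Red (2, 5): total = 1207.3
  Blue (2, 10): total = 2347.1
  Green (1, 1): total = 1505.6
Minimum is at Red with total 1207.3 km.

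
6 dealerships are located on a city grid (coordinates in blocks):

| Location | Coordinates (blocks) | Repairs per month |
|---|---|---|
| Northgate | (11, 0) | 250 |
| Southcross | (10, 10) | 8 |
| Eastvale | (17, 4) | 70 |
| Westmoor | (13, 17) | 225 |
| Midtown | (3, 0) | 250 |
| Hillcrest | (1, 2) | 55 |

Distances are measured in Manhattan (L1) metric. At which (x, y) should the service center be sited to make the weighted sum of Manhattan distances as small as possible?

Manhattan distance separates: Σwᵢ(|x−xᵢ|+|y−yᵢ|) = Σwᵢ|x−xᵢ| + Σwᵢ|y−yᵢ|, so x and y are optimised independently as 1-D weighted medians.
Total weight W = 858; half = 429.
x-coordinate, sorted with cumulative weight:
  x=1 (Hillcrest, w=55) cum 55
  x=3 (Midtown, w=250) cum 305
  x=10 (Southcross, w=8) cum 313
  x=11 (Northgate, w=250) cum 563  ← median
  x=13 (Westmoor, w=225) cum 788
  x=17 (Eastvale, w=70) cum 858
⇒ x* = 11
y-coordinate, sorted with cumulative weight:
  y=0 (Northgate, w=250) cum 250
  y=0 (Midtown, w=250) cum 500  ← median
  y=2 (Hillcrest, w=55) cum 555
  y=4 (Eastvale, w=70) cum 625
  y=10 (Southcross, w=8) cum 633
  y=17 (Westmoor, w=225) cum 858
⇒ y* = 0

(11, 0)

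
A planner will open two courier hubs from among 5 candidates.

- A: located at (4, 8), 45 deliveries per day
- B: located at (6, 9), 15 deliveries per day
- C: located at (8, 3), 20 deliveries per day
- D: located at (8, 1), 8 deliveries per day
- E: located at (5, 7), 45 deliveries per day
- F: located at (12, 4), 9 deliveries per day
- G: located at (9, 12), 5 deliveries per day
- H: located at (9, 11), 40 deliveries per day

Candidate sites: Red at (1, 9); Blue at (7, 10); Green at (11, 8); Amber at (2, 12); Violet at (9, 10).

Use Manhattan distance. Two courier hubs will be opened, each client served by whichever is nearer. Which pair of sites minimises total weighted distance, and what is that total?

{Blue, Violet}, total 851

Evaluate every pair (each demand assigned to the nearer of the two):
  {Blue, Violet}: total = 851
  {Red, Violet}: total = 881
  {Blue, Green}: total = 905
  {Red, Blue}: total = 914
  {Blue, Amber}: total = 959
  {Amber, Violet}: total = 1016
  {Green, Violet}: total = 1025
  {Red, Green}: total = 1040
  {Green, Amber}: total = 1190
  {Red, Amber}: total = 1404
Best pair: {Blue, Violet} with total 851.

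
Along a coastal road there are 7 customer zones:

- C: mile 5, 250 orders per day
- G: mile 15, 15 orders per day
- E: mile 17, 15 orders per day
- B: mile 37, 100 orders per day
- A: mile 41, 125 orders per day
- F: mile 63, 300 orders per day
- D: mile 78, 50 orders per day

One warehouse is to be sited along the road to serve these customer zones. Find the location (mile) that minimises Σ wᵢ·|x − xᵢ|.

x = 41

For a sum of weighted absolute distances on a line, the optimum is the weighted median (not the mean). Total weight W = 855; half-weight = 427.5.
Sort by position and accumulate weight:
  mile 5 (C, w=250) → cum 250
  mile 15 (G, w=15) → cum 265
  mile 17 (E, w=15) → cum 280
  mile 37 (B, w=100) → cum 380
  mile 41 (A, w=125) → cum 505  ≥ 427.5 → median here
  mile 63 (F, w=300) → cum 805
  mile 78 (D, w=50) → cum 855
Optimal location: mile 41.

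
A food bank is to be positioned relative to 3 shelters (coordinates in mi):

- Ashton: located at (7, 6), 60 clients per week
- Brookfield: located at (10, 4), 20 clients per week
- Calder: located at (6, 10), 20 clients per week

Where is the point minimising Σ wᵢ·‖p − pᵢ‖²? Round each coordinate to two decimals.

(7.40, 6.40)

The minimiser of Σwᵢ‖p−pᵢ‖² is the weighted centroid p* = (Σwᵢpᵢ)/(Σwᵢ).
Σwᵢ = 100.
Σwᵢxᵢ = 60·7 + 20·10 + 20·6 = 740.
Σwᵢyᵢ = 60·6 + 20·4 + 20·10 = 640.
x* = 740/100 = 7.40, y* = 640/100 = 6.40.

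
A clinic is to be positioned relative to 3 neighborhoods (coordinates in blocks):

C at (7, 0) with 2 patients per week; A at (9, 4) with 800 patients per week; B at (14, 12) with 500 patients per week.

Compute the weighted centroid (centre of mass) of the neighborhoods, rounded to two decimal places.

(10.92, 7.07)

The minimiser of Σwᵢ‖p−pᵢ‖² is the weighted centroid p* = (Σwᵢpᵢ)/(Σwᵢ).
Σwᵢ = 1302.
Σwᵢxᵢ = 2·7 + 800·9 + 500·14 = 14214.
Σwᵢyᵢ = 2·0 + 800·4 + 500·12 = 9200.
x* = 14214/1302 = 10.92, y* = 9200/1302 = 7.07.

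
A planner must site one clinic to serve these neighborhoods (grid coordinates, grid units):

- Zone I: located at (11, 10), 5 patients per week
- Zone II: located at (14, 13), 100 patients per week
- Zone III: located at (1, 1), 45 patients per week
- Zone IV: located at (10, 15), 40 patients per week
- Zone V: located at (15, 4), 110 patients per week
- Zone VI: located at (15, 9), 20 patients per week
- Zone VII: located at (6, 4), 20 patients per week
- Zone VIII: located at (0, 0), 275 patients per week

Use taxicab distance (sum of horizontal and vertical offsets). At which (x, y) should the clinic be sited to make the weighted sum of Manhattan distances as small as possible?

Manhattan distance separates: Σwᵢ(|x−xᵢ|+|y−yᵢ|) = Σwᵢ|x−xᵢ| + Σwᵢ|y−yᵢ|, so x and y are optimised independently as 1-D weighted medians.
Total weight W = 615; half = 307.5.
x-coordinate, sorted with cumulative weight:
  x=0 (Zone VIII, w=275) cum 275
  x=1 (Zone III, w=45) cum 320  ← median
  x=6 (Zone VII, w=20) cum 340
  x=10 (Zone IV, w=40) cum 380
  x=11 (Zone I, w=5) cum 385
  x=14 (Zone II, w=100) cum 485
  x=15 (Zone V, w=110) cum 595
  x=15 (Zone VI, w=20) cum 615
⇒ x* = 1
y-coordinate, sorted with cumulative weight:
  y=0 (Zone VIII, w=275) cum 275
  y=1 (Zone III, w=45) cum 320  ← median
  y=4 (Zone V, w=110) cum 430
  y=4 (Zone VII, w=20) cum 450
  y=9 (Zone VI, w=20) cum 470
  y=10 (Zone I, w=5) cum 475
  y=13 (Zone II, w=100) cum 575
  y=15 (Zone IV, w=40) cum 615
⇒ y* = 1

(1, 1)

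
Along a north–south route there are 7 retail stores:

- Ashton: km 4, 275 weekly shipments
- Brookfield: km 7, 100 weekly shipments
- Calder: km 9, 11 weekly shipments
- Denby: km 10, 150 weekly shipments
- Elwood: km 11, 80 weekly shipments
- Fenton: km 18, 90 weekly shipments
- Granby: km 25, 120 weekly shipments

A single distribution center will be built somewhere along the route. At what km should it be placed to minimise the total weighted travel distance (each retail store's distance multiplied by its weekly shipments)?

x = 10

For a sum of weighted absolute distances on a line, the optimum is the weighted median (not the mean). Total weight W = 826; half-weight = 413.
Sort by position and accumulate weight:
  km 4 (Ashton, w=275) → cum 275
  km 7 (Brookfield, w=100) → cum 375
  km 9 (Calder, w=11) → cum 386
  km 10 (Denby, w=150) → cum 536  ≥ 413 → median here
  km 11 (Elwood, w=80) → cum 616
  km 18 (Fenton, w=90) → cum 706
  km 25 (Granby, w=120) → cum 826
Optimal location: km 10.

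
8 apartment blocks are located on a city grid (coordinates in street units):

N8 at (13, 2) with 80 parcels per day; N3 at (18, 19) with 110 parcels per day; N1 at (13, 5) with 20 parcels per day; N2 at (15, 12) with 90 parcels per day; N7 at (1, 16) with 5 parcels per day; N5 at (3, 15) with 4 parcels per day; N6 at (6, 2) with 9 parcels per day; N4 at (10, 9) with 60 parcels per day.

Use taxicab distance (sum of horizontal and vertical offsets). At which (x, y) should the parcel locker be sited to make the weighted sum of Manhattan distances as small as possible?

(15, 12)

Manhattan distance separates: Σwᵢ(|x−xᵢ|+|y−yᵢ|) = Σwᵢ|x−xᵢ| + Σwᵢ|y−yᵢ|, so x and y are optimised independently as 1-D weighted medians.
Total weight W = 378; half = 189.
x-coordinate, sorted with cumulative weight:
  x=1 (N7, w=5) cum 5
  x=3 (N5, w=4) cum 9
  x=6 (N6, w=9) cum 18
  x=10 (N4, w=60) cum 78
  x=13 (N8, w=80) cum 158
  x=13 (N1, w=20) cum 178
  x=15 (N2, w=90) cum 268  ← median
  x=18 (N3, w=110) cum 378
⇒ x* = 15
y-coordinate, sorted with cumulative weight:
  y=2 (N8, w=80) cum 80
  y=2 (N6, w=9) cum 89
  y=5 (N1, w=20) cum 109
  y=9 (N4, w=60) cum 169
  y=12 (N2, w=90) cum 259  ← median
  y=15 (N5, w=4) cum 263
  y=16 (N7, w=5) cum 268
  y=19 (N3, w=110) cum 378
⇒ y* = 12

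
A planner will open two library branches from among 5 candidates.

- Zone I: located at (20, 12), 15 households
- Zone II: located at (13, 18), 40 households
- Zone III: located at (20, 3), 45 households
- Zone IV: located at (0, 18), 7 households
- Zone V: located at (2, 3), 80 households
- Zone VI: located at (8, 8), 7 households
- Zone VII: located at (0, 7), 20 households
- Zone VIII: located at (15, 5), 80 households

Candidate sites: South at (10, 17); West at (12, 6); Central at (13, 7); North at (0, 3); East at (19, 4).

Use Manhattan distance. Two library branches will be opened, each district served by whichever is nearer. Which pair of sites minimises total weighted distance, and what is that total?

Evaluate every pair (each demand assigned to the nearer of the two):
  {Central, North}: total = 1822
  {North, East}: total = 1861
  {West, North}: total = 1932
  {West, East}: total = 2575
  {South, West}: total = 2604
  {Central, East}: total = 2655
  {South, Central}: total = 2734
  {South, East}: total = 2779
  {West, Central}: total = 2945
  {South, North}: total = 3039
Best pair: {Central, North} with total 1822.

{Central, North}, total 1822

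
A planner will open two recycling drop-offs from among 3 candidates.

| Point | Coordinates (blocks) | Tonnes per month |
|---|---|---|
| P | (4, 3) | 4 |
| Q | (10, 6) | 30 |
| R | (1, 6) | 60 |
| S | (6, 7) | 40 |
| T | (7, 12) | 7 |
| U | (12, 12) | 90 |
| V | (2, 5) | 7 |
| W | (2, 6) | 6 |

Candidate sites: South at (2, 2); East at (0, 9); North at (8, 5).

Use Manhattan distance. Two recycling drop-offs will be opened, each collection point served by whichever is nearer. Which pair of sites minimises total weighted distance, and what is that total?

Evaluate every pair (each demand assigned to the nearer of the two):
  {East, North}: total = 1632
  {South, North}: total = 1653
  {South, East}: total = 2397
Best pair: {East, North} with total 1632.

{East, North}, total 1632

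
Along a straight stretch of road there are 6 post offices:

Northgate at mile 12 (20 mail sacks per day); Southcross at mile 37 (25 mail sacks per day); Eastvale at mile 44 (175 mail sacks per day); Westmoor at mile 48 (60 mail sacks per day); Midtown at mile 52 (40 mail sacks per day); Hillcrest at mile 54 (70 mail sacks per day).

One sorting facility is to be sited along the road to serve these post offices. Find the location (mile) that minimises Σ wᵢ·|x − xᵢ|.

x = 44

For a sum of weighted absolute distances on a line, the optimum is the weighted median (not the mean). Total weight W = 390; half-weight = 195.
Sort by position and accumulate weight:
  mile 12 (Northgate, w=20) → cum 20
  mile 37 (Southcross, w=25) → cum 45
  mile 44 (Eastvale, w=175) → cum 220  ≥ 195 → median here
  mile 48 (Westmoor, w=60) → cum 280
  mile 52 (Midtown, w=40) → cum 320
  mile 54 (Hillcrest, w=70) → cum 390
Optimal location: mile 44.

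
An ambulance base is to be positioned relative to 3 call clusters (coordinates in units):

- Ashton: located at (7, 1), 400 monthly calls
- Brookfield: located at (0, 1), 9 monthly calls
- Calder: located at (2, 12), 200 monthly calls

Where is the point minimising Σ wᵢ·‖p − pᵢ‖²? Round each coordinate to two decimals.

(5.25, 4.61)

The minimiser of Σwᵢ‖p−pᵢ‖² is the weighted centroid p* = (Σwᵢpᵢ)/(Σwᵢ).
Σwᵢ = 609.
Σwᵢxᵢ = 400·7 + 9·0 + 200·2 = 3200.
Σwᵢyᵢ = 400·1 + 9·1 + 200·12 = 2809.
x* = 3200/609 = 5.25, y* = 2809/609 = 4.61.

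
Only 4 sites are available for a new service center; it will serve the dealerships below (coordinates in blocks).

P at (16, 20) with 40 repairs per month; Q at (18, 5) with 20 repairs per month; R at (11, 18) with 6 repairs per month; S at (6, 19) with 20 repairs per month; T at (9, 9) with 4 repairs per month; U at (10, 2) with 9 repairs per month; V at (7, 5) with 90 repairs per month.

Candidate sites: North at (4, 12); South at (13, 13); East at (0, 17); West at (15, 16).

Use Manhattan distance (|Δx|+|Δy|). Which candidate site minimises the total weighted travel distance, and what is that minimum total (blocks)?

South, total 2380 blocks

Total weighted distance at each candidate:
  North (4, 12): total = 2554
  South (13, 13): total = 2380
  East (0, 17): total = 3595
  West (15, 16): total = 2689
Minimum is at South with total 2380 blocks.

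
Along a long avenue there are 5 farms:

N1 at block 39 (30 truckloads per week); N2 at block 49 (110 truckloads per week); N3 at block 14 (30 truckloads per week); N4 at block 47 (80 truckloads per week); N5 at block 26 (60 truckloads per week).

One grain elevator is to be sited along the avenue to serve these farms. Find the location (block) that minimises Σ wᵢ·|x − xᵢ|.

x = 47

For a sum of weighted absolute distances on a line, the optimum is the weighted median (not the mean). Total weight W = 310; half-weight = 155.
Sort by position and accumulate weight:
  block 14 (N3, w=30) → cum 30
  block 26 (N5, w=60) → cum 90
  block 39 (N1, w=30) → cum 120
  block 47 (N4, w=80) → cum 200  ≥ 155 → median here
  block 49 (N2, w=110) → cum 310
Optimal location: block 47.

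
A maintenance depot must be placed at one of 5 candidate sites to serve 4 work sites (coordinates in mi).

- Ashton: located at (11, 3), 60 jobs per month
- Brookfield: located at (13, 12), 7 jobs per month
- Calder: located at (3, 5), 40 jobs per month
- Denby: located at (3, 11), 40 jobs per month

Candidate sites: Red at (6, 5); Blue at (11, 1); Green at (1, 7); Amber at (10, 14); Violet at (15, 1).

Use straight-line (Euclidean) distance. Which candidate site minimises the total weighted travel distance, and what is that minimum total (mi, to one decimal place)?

Total weighted distance at each candidate:
  Red (6, 5): total = 780.7
  Blue (11, 1): total = 1068.3
  Green (1, 7): total = 1029.2
  Amber (10, 14): total = 1448.7
  Violet (15, 1): total = 1477.4
Minimum is at Red with total 780.7 mi.

Red, total 780.7 mi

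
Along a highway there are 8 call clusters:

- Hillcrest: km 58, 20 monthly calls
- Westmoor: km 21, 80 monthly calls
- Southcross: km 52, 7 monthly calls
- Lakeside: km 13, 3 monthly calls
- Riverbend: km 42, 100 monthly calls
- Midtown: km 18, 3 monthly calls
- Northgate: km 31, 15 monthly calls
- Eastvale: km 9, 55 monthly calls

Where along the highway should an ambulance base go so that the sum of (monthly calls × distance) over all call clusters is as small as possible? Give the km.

x = 31

For a sum of weighted absolute distances on a line, the optimum is the weighted median (not the mean). Total weight W = 283; half-weight = 141.5.
Sort by position and accumulate weight:
  km 9 (Eastvale, w=55) → cum 55
  km 13 (Lakeside, w=3) → cum 58
  km 18 (Midtown, w=3) → cum 61
  km 21 (Westmoor, w=80) → cum 141
  km 31 (Northgate, w=15) → cum 156  ≥ 141.5 → median here
  km 42 (Riverbend, w=100) → cum 256
  km 52 (Southcross, w=7) → cum 263
  km 58 (Hillcrest, w=20) → cum 283
Optimal location: km 31.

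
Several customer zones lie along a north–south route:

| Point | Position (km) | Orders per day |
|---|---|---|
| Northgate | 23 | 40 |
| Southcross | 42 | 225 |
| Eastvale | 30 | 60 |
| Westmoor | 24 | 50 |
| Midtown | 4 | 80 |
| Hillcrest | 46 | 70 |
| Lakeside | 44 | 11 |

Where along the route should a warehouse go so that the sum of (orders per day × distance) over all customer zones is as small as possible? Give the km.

x = 42

For a sum of weighted absolute distances on a line, the optimum is the weighted median (not the mean). Total weight W = 536; half-weight = 268.
Sort by position and accumulate weight:
  km 4 (Midtown, w=80) → cum 80
  km 23 (Northgate, w=40) → cum 120
  km 24 (Westmoor, w=50) → cum 170
  km 30 (Eastvale, w=60) → cum 230
  km 42 (Southcross, w=225) → cum 455  ≥ 268 → median here
  km 44 (Lakeside, w=11) → cum 466
  km 46 (Hillcrest, w=70) → cum 536
Optimal location: km 42.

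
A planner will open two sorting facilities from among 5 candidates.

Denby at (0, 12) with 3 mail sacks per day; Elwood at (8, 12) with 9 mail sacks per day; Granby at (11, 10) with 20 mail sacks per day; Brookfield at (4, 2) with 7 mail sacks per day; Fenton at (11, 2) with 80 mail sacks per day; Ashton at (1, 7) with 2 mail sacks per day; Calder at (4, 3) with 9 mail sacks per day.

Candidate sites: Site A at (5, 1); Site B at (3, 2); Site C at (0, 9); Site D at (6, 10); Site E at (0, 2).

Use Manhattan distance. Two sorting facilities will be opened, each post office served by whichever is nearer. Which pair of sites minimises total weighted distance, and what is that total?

Evaluate every pair (each demand assigned to the nearer of the two):
  {Site A, Site D}: total = 777
  {Site B, Site D}: total = 839
  {Site A, Site C}: total = 955
  {Site B, Site C}: total = 1019
  {Site A, Site B}: total = 1064
  {Site A, Site E}: total = 1069
  {Site D, Site E}: total = 1125
  {Site B, Site E}: total = 1162
  {Site C, Site E}: total = 1307
  {Site C, Site D}: total = 1342
Best pair: {Site A, Site D} with total 777.

{Site A, Site D}, total 777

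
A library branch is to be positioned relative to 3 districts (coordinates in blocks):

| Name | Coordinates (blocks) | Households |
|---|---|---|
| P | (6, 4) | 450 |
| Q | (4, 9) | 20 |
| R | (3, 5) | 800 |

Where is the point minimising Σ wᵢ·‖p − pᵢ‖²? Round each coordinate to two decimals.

The minimiser of Σwᵢ‖p−pᵢ‖² is the weighted centroid p* = (Σwᵢpᵢ)/(Σwᵢ).
Σwᵢ = 1270.
Σwᵢxᵢ = 450·6 + 20·4 + 800·3 = 5180.
Σwᵢyᵢ = 450·4 + 20·9 + 800·5 = 5980.
x* = 5180/1270 = 4.08, y* = 5980/1270 = 4.71.

(4.08, 4.71)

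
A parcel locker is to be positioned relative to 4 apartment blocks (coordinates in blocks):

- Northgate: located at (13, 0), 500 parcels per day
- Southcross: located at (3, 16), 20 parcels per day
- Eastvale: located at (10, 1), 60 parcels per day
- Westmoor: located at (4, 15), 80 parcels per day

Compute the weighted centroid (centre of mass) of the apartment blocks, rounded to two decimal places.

(11.33, 2.39)

The minimiser of Σwᵢ‖p−pᵢ‖² is the weighted centroid p* = (Σwᵢpᵢ)/(Σwᵢ).
Σwᵢ = 660.
Σwᵢxᵢ = 500·13 + 20·3 + 60·10 + 80·4 = 7480.
Σwᵢyᵢ = 500·0 + 20·16 + 60·1 + 80·15 = 1580.
x* = 7480/660 = 11.33, y* = 1580/660 = 2.39.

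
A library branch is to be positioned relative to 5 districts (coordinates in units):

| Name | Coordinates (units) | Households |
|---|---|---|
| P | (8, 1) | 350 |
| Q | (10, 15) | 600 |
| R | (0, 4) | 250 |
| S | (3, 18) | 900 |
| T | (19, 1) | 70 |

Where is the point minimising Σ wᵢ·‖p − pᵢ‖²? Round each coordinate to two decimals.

(5.91, 12.27)

The minimiser of Σwᵢ‖p−pᵢ‖² is the weighted centroid p* = (Σwᵢpᵢ)/(Σwᵢ).
Σwᵢ = 2170.
Σwᵢxᵢ = 350·8 + 600·10 + 250·0 + 900·3 + 70·19 = 12830.
Σwᵢyᵢ = 350·1 + 600·15 + 250·4 + 900·18 + 70·1 = 26620.
x* = 12830/2170 = 5.91, y* = 26620/2170 = 12.27.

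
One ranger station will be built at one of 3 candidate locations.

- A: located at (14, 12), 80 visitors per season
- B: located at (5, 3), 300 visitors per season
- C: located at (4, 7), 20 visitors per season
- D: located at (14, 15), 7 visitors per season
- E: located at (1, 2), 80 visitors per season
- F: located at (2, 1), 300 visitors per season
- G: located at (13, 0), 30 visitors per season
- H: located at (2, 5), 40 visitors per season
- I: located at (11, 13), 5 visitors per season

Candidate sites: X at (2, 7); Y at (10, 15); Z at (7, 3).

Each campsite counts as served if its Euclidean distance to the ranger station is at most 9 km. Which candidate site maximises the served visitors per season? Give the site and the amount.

Coverage radius r = 9 km; a point is covered iff (Δx)²+(Δy)² ≤ 9² = 81.
  X (2, 7): covers {B, C, E, F, H} → 740
  Y (10, 15): covers {A, D, I} → 92
  Z (7, 3): covers {B, C, E, F, G, H} → 770
Maximum coverage at Z: 770 visitors per season.

Z, covering 770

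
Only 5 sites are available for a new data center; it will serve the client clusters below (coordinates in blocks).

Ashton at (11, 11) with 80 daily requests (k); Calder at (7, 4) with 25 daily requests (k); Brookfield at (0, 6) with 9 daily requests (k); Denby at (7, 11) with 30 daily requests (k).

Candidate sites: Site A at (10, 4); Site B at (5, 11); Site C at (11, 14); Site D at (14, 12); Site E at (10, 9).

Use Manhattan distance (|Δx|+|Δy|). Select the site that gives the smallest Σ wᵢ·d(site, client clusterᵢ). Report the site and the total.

Site E, total 707 blocks

Total weighted distance at each candidate:
  Site A (10, 4): total = 1123
  Site B (5, 11): total = 855
  Site C (11, 14): total = 971
  Site D (14, 12): total = 1115
  Site E (10, 9): total = 707
Minimum is at Site E with total 707 blocks.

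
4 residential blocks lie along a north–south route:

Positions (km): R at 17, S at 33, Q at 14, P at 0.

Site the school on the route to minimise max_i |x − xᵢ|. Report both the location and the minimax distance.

The 1-center on a line is the midpoint of the two extreme points: leftmost at 0, rightmost at 33.
Optimal location = (0 + 33)/2 = 16.5; maximum distance = (33 − 0)/2 = 16.5.

location 16.5, max distance 16.5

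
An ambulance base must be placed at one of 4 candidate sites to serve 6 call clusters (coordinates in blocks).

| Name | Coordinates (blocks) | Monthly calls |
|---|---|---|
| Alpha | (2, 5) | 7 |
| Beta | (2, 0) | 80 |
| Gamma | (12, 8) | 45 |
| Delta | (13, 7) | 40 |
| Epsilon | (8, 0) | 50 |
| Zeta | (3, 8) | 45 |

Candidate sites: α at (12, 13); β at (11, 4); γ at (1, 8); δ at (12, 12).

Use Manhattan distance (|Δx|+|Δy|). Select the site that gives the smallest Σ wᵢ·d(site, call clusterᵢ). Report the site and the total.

β, total 2425 blocks

Total weighted distance at each candidate:
  α (12, 13): total = 3951
  β (11, 4): total = 2425
  γ (1, 8): total = 2603
  δ (12, 12): total = 3684
Minimum is at β with total 2425 blocks.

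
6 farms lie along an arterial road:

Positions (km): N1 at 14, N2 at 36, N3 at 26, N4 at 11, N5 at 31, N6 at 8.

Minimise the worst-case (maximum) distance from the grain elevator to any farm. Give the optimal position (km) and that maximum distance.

The 1-center on a line is the midpoint of the two extreme points: leftmost at 8, rightmost at 36.
Optimal location = (8 + 36)/2 = 22; maximum distance = (36 − 8)/2 = 14.

location 22, max distance 14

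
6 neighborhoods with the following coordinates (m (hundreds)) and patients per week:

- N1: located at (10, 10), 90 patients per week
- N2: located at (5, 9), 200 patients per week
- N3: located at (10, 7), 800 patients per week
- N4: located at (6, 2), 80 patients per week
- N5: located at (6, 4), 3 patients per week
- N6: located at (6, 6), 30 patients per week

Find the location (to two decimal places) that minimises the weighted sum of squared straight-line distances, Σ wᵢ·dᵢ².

(8.79, 7.19)

The minimiser of Σwᵢ‖p−pᵢ‖² is the weighted centroid p* = (Σwᵢpᵢ)/(Σwᵢ).
Σwᵢ = 1203.
Σwᵢxᵢ = 90·10 + 200·5 + 800·10 + 80·6 + 3·6 + 30·6 = 10578.
Σwᵢyᵢ = 90·10 + 200·9 + 800·7 + 80·2 + 3·4 + 30·6 = 8652.
x* = 10578/1203 = 8.79, y* = 8652/1203 = 7.19.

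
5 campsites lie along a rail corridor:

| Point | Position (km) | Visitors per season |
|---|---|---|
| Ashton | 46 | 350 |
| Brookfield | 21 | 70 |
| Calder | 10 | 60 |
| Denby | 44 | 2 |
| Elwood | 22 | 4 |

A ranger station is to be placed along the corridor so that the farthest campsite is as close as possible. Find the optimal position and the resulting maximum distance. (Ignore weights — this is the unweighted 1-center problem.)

location 28, max distance 18

The 1-center on a line is the midpoint of the two extreme points: leftmost at 10, rightmost at 46.
Optimal location = (10 + 46)/2 = 28; maximum distance = (46 − 10)/2 = 18.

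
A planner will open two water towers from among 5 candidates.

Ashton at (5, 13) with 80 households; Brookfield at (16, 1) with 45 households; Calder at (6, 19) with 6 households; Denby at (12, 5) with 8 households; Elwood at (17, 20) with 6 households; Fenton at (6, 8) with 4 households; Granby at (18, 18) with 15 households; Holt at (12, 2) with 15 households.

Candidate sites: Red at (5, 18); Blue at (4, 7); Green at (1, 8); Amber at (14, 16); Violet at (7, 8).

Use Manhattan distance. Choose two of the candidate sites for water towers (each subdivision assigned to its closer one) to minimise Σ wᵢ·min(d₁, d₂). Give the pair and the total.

{Red, Violet}, total 1644

Evaluate every pair (each demand assigned to the nearer of the two):
  {Red, Violet}: total = 1644
  {Red, Amber}: total = 1697
  {Amber, Violet}: total = 1711
  {Red, Blue}: total = 1788
  {Blue, Amber}: total = 1810
  {Blue, Violet}: total = 2032
  {Green, Violet}: total = 2032
  {Green, Amber}: total = 2047
  {Red, Green}: total = 2068
  {Blue, Green}: total = 2272
Best pair: {Red, Violet} with total 1644.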